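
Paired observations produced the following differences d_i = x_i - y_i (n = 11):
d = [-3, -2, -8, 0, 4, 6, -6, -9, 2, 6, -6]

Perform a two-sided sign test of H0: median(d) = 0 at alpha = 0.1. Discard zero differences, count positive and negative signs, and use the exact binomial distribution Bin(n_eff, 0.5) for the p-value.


Step 1: Discard zero differences. Original n = 11; n_eff = number of nonzero differences = 10.
Nonzero differences (with sign): -3, -2, -8, +4, +6, -6, -9, +2, +6, -6
Step 2: Count signs: positive = 4, negative = 6.
Step 3: Under H0: P(positive) = 0.5, so the number of positives S ~ Bin(10, 0.5).
Step 4: Two-sided exact p-value = sum of Bin(10,0.5) probabilities at or below the observed probability = 0.753906.
Step 5: alpha = 0.1. fail to reject H0.

n_eff = 10, pos = 4, neg = 6, p = 0.753906, fail to reject H0.


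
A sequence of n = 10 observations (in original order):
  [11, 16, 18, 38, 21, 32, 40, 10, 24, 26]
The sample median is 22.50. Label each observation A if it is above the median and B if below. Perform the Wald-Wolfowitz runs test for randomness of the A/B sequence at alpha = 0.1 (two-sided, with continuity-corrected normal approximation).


Step 1: Compute median = 22.50; label A = above, B = below.
Labels in order: BBBABAABAA  (n_A = 5, n_B = 5)
Step 2: Count runs R = 6.
Step 3: Under H0 (random ordering), E[R] = 2*n_A*n_B/(n_A+n_B) + 1 = 2*5*5/10 + 1 = 6.0000.
        Var[R] = 2*n_A*n_B*(2*n_A*n_B - n_A - n_B) / ((n_A+n_B)^2 * (n_A+n_B-1)) = 2000/900 = 2.2222.
        SD[R] = 1.4907.
Step 4: R = E[R], so z = 0 with no continuity correction.
Step 5: Two-sided p-value via normal approximation = 2*(1 - Phi(|z|)) = 1.000000.
Step 6: alpha = 0.1. fail to reject H0.

R = 6, z = 0.0000, p = 1.000000, fail to reject H0.


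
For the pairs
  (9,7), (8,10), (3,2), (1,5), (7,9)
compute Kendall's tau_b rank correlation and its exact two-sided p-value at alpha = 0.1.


Step 1: Enumerate the 10 unordered pairs (i,j) with i<j and classify each by sign(x_j-x_i) * sign(y_j-y_i).
  (1,2):dx=-1,dy=+3->D; (1,3):dx=-6,dy=-5->C; (1,4):dx=-8,dy=-2->C; (1,5):dx=-2,dy=+2->D
  (2,3):dx=-5,dy=-8->C; (2,4):dx=-7,dy=-5->C; (2,5):dx=-1,dy=-1->C; (3,4):dx=-2,dy=+3->D
  (3,5):dx=+4,dy=+7->C; (4,5):dx=+6,dy=+4->C
Step 2: C = 7, D = 3, total pairs = 10.
Step 3: tau = (C - D)/(n(n-1)/2) = (7 - 3)/10 = 0.400000.
Step 4: Exact two-sided p-value (enumerate n! = 120 permutations of y under H0): p = 0.483333.
Step 5: alpha = 0.1. fail to reject H0.

tau_b = 0.4000 (C=7, D=3), p = 0.483333, fail to reject H0.


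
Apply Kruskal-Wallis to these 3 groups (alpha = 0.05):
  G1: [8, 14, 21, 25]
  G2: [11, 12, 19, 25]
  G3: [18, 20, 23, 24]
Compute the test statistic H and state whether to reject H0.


Step 1: Combine all N = 12 observations and assign midranks.
sorted (value, group, rank): (8,G1,1), (11,G2,2), (12,G2,3), (14,G1,4), (18,G3,5), (19,G2,6), (20,G3,7), (21,G1,8), (23,G3,9), (24,G3,10), (25,G1,11.5), (25,G2,11.5)
Step 2: Sum ranks within each group.
R_1 = 24.5 (n_1 = 4)
R_2 = 22.5 (n_2 = 4)
R_3 = 31 (n_3 = 4)
Step 3: H = 12/(N(N+1)) * sum(R_i^2/n_i) - 3(N+1)
     = 12/(12*13) * (24.5^2/4 + 22.5^2/4 + 31^2/4) - 3*13
     = 0.076923 * 516.875 - 39
     = 0.759615.
Step 4: Ties present; correction factor C = 1 - 6/(12^3 - 12) = 0.996503. Corrected H = 0.759615 / 0.996503 = 0.762281.
Step 5: Under H0, H ~ chi^2(2); p-value = 0.683082.
Step 6: alpha = 0.05. fail to reject H0.

H = 0.7623, df = 2, p = 0.683082, fail to reject H0.


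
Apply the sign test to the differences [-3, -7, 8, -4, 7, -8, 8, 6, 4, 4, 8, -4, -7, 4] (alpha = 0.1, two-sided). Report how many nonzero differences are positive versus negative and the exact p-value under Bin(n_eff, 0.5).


Step 1: Discard zero differences. Original n = 14; n_eff = number of nonzero differences = 14.
Nonzero differences (with sign): -3, -7, +8, -4, +7, -8, +8, +6, +4, +4, +8, -4, -7, +4
Step 2: Count signs: positive = 8, negative = 6.
Step 3: Under H0: P(positive) = 0.5, so the number of positives S ~ Bin(14, 0.5).
Step 4: Two-sided exact p-value = sum of Bin(14,0.5) probabilities at or below the observed probability = 0.790527.
Step 5: alpha = 0.1. fail to reject H0.

n_eff = 14, pos = 8, neg = 6, p = 0.790527, fail to reject H0.


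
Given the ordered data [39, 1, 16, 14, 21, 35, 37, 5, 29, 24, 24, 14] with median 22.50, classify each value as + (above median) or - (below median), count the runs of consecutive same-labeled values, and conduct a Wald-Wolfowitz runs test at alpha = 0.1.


Step 1: Compute median = 22.50; label A = above, B = below.
Labels in order: ABBBBAABAAAB  (n_A = 6, n_B = 6)
Step 2: Count runs R = 6.
Step 3: Under H0 (random ordering), E[R] = 2*n_A*n_B/(n_A+n_B) + 1 = 2*6*6/12 + 1 = 7.0000.
        Var[R] = 2*n_A*n_B*(2*n_A*n_B - n_A - n_B) / ((n_A+n_B)^2 * (n_A+n_B-1)) = 4320/1584 = 2.7273.
        SD[R] = 1.6514.
Step 4: Continuity-corrected z = (R + 0.5 - E[R]) / SD[R] = (6 + 0.5 - 7.0000) / 1.6514 = -0.3028.
Step 5: Two-sided p-value via normal approximation = 2*(1 - Phi(|z|)) = 0.762069.
Step 6: alpha = 0.1. fail to reject H0.

R = 6, z = -0.3028, p = 0.762069, fail to reject H0.


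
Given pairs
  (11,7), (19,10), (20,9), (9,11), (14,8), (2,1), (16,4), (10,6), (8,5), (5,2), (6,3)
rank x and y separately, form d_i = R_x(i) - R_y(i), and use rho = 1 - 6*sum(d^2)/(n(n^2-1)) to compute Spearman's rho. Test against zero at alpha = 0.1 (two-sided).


Step 1: Rank x and y separately (midranks; no ties here).
rank(x): 11->7, 19->10, 20->11, 9->5, 14->8, 2->1, 16->9, 10->6, 8->4, 5->2, 6->3
rank(y): 7->7, 10->10, 9->9, 11->11, 8->8, 1->1, 4->4, 6->6, 5->5, 2->2, 3->3
Step 2: d_i = R_x(i) - R_y(i); compute d_i^2.
  (7-7)^2=0, (10-10)^2=0, (11-9)^2=4, (5-11)^2=36, (8-8)^2=0, (1-1)^2=0, (9-4)^2=25, (6-6)^2=0, (4-5)^2=1, (2-2)^2=0, (3-3)^2=0
sum(d^2) = 66.
Step 3: rho = 1 - 6*66 / (11*(11^2 - 1)) = 1 - 396/1320 = 0.700000.
Step 4: Under H0, t = rho * sqrt((n-2)/(1-rho^2)) = 2.9406 ~ t(9).
Step 5: Two-sided p-value from the t-distribution with 9 df = 0.016471.
Step 6: alpha = 0.1. reject H0.

rho = 0.7000, p = 0.016471, reject H0 at alpha = 0.1.


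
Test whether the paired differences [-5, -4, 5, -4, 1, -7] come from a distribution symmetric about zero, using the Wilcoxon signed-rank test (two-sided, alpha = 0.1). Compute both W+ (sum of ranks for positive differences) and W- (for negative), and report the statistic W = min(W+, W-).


Step 1: Drop any zero differences (none here) and take |d_i|.
|d| = [5, 4, 5, 4, 1, 7]
Step 2: Midrank |d_i| (ties get averaged ranks).
ranks: |5|->4.5, |4|->2.5, |5|->4.5, |4|->2.5, |1|->1, |7|->6
Step 3: Attach original signs; sum ranks with positive sign and with negative sign.
W+ = 4.5 + 1 = 5.5
W- = 4.5 + 2.5 + 2.5 + 6 = 15.5
(Check: W+ + W- = 21 should equal n(n+1)/2 = 21.)
Step 4: Test statistic W = min(W+, W-) = 5.5.
Step 5: Ties in |d|, so use the tie-corrected normal approximation.
        E[W] = n(n+1)/4 = 6*7/4 = 10.5.
        Tie groups: |d|=4 (t=2), |d|=5 (t=2); sum(t^3 - t) = 12.
        Var[W] = n(n+1)(2n+1)/24 - sum(t^3-t)/48 = 546/24 - 12/48 = 22.5.
        z = (W - E[W]) / sqrt(Var[W]) = (5.5 - 10.5) / 4.7434 = -1.0541.
        Two-sided p = 2*Phi(z) = 0.291841.
Step 6: alpha = 0.1. fail to reject H0.

W+ = 5.5, W- = 15.5, W = min = 5.5, p = 0.291841, fail to reject H0.


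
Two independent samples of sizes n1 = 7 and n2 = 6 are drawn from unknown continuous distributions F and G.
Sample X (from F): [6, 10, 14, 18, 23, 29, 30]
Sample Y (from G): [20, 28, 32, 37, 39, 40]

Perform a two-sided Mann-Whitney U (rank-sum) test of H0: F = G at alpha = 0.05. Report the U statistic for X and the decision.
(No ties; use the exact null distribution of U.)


Step 1: Combine and sort all 13 observations; assign midranks.
sorted (value, group): (6,X), (10,X), (14,X), (18,X), (20,Y), (23,X), (28,Y), (29,X), (30,X), (32,Y), (37,Y), (39,Y), (40,Y)
ranks: 6->1, 10->2, 14->3, 18->4, 20->5, 23->6, 28->7, 29->8, 30->9, 32->10, 37->11, 39->12, 40->13
Step 2: Rank sum for X: R1 = 1 + 2 + 3 + 4 + 6 + 8 + 9 = 33.
Step 3: U_X = R1 - n1(n1+1)/2 = 33 - 7*8/2 = 33 - 28 = 5.
       U_Y = n1*n2 - U_X = 42 - 5 = 37.
Step 4: No ties, so the exact null distribution of U (based on enumerating the C(13,7) = 1716 equally likely rank assignments) gives the two-sided p-value.
Step 5: p-value = 0.022145; compare to alpha = 0.05. reject H0.

U_X = 5, p = 0.022145, reject H0 at alpha = 0.05.


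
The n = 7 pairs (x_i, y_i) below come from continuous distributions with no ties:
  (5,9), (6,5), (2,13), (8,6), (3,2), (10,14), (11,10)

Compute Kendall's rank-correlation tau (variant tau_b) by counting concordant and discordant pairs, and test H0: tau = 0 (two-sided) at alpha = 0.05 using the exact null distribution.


Step 1: Enumerate the 21 unordered pairs (i,j) with i<j and classify each by sign(x_j-x_i) * sign(y_j-y_i).
  (1,2):dx=+1,dy=-4->D; (1,3):dx=-3,dy=+4->D; (1,4):dx=+3,dy=-3->D; (1,5):dx=-2,dy=-7->C
  (1,6):dx=+5,dy=+5->C; (1,7):dx=+6,dy=+1->C; (2,3):dx=-4,dy=+8->D; (2,4):dx=+2,dy=+1->C
  (2,5):dx=-3,dy=-3->C; (2,6):dx=+4,dy=+9->C; (2,7):dx=+5,dy=+5->C; (3,4):dx=+6,dy=-7->D
  (3,5):dx=+1,dy=-11->D; (3,6):dx=+8,dy=+1->C; (3,7):dx=+9,dy=-3->D; (4,5):dx=-5,dy=-4->C
  (4,6):dx=+2,dy=+8->C; (4,7):dx=+3,dy=+4->C; (5,6):dx=+7,dy=+12->C; (5,7):dx=+8,dy=+8->C
  (6,7):dx=+1,dy=-4->D
Step 2: C = 13, D = 8, total pairs = 21.
Step 3: tau = (C - D)/(n(n-1)/2) = (13 - 8)/21 = 0.238095.
Step 4: Exact two-sided p-value (enumerate n! = 5040 permutations of y under H0): p = 0.561905.
Step 5: alpha = 0.05. fail to reject H0.

tau_b = 0.2381 (C=13, D=8), p = 0.561905, fail to reject H0.


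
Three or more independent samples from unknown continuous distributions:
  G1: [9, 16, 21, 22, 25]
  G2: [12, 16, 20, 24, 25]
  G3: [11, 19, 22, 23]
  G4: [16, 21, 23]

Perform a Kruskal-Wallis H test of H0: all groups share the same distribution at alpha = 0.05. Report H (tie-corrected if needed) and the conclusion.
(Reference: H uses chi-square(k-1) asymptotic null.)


Step 1: Combine all N = 17 observations and assign midranks.
sorted (value, group, rank): (9,G1,1), (11,G3,2), (12,G2,3), (16,G1,5), (16,G2,5), (16,G4,5), (19,G3,7), (20,G2,8), (21,G1,9.5), (21,G4,9.5), (22,G1,11.5), (22,G3,11.5), (23,G3,13.5), (23,G4,13.5), (24,G2,15), (25,G1,16.5), (25,G2,16.5)
Step 2: Sum ranks within each group.
R_1 = 43.5 (n_1 = 5)
R_2 = 47.5 (n_2 = 5)
R_3 = 34 (n_3 = 4)
R_4 = 28 (n_4 = 3)
Step 3: H = 12/(N(N+1)) * sum(R_i^2/n_i) - 3(N+1)
     = 12/(17*18) * (43.5^2/5 + 47.5^2/5 + 34^2/4 + 28^2/3) - 3*18
     = 0.039216 * 1380.03 - 54
     = 0.118954.
Step 4: Ties present; correction factor C = 1 - 48/(17^3 - 17) = 0.990196. Corrected H = 0.118954 / 0.990196 = 0.120132.
Step 5: Under H0, H ~ chi^2(3); p-value = 0.989317.
Step 6: alpha = 0.05. fail to reject H0.

H = 0.1201, df = 3, p = 0.989317, fail to reject H0.


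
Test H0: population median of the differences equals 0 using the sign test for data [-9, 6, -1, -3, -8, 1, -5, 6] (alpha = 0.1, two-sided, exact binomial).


Step 1: Discard zero differences. Original n = 8; n_eff = number of nonzero differences = 8.
Nonzero differences (with sign): -9, +6, -1, -3, -8, +1, -5, +6
Step 2: Count signs: positive = 3, negative = 5.
Step 3: Under H0: P(positive) = 0.5, so the number of positives S ~ Bin(8, 0.5).
Step 4: Two-sided exact p-value = sum of Bin(8,0.5) probabilities at or below the observed probability = 0.726562.
Step 5: alpha = 0.1. fail to reject H0.

n_eff = 8, pos = 3, neg = 5, p = 0.726562, fail to reject H0.


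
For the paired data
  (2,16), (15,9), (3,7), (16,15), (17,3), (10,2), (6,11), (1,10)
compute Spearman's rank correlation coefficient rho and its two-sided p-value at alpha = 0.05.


Step 1: Rank x and y separately (midranks; no ties here).
rank(x): 2->2, 15->6, 3->3, 16->7, 17->8, 10->5, 6->4, 1->1
rank(y): 16->8, 9->4, 7->3, 15->7, 3->2, 2->1, 11->6, 10->5
Step 2: d_i = R_x(i) - R_y(i); compute d_i^2.
  (2-8)^2=36, (6-4)^2=4, (3-3)^2=0, (7-7)^2=0, (8-2)^2=36, (5-1)^2=16, (4-6)^2=4, (1-5)^2=16
sum(d^2) = 112.
Step 3: rho = 1 - 6*112 / (8*(8^2 - 1)) = 1 - 672/504 = -0.333333.
Step 4: Under H0, t = rho * sqrt((n-2)/(1-rho^2)) = -0.8660 ~ t(6).
Step 5: Two-sided p-value from the t-distribution with 6 df = 0.419753.
Step 6: alpha = 0.05. fail to reject H0.

rho = -0.3333, p = 0.419753, fail to reject H0 at alpha = 0.05.


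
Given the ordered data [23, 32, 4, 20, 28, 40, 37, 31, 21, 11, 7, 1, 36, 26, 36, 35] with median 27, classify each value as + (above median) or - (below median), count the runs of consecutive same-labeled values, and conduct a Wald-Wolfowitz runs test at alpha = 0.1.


Step 1: Compute median = 27; label A = above, B = below.
Labels in order: BABBAAAABBBBABAA  (n_A = 8, n_B = 8)
Step 2: Count runs R = 8.
Step 3: Under H0 (random ordering), E[R] = 2*n_A*n_B/(n_A+n_B) + 1 = 2*8*8/16 + 1 = 9.0000.
        Var[R] = 2*n_A*n_B*(2*n_A*n_B - n_A - n_B) / ((n_A+n_B)^2 * (n_A+n_B-1)) = 14336/3840 = 3.7333.
        SD[R] = 1.9322.
Step 4: Continuity-corrected z = (R + 0.5 - E[R]) / SD[R] = (8 + 0.5 - 9.0000) / 1.9322 = -0.2588.
Step 5: Two-sided p-value via normal approximation = 2*(1 - Phi(|z|)) = 0.795809.
Step 6: alpha = 0.1. fail to reject H0.

R = 8, z = -0.2588, p = 0.795809, fail to reject H0.


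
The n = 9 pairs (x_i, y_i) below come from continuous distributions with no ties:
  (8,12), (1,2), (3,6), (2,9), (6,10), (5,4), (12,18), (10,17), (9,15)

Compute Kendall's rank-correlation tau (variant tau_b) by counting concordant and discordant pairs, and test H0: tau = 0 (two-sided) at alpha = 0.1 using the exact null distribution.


Step 1: Enumerate the 36 unordered pairs (i,j) with i<j and classify each by sign(x_j-x_i) * sign(y_j-y_i).
  (1,2):dx=-7,dy=-10->C; (1,3):dx=-5,dy=-6->C; (1,4):dx=-6,dy=-3->C; (1,5):dx=-2,dy=-2->C
  (1,6):dx=-3,dy=-8->C; (1,7):dx=+4,dy=+6->C; (1,8):dx=+2,dy=+5->C; (1,9):dx=+1,dy=+3->C
  (2,3):dx=+2,dy=+4->C; (2,4):dx=+1,dy=+7->C; (2,5):dx=+5,dy=+8->C; (2,6):dx=+4,dy=+2->C
  (2,7):dx=+11,dy=+16->C; (2,8):dx=+9,dy=+15->C; (2,9):dx=+8,dy=+13->C; (3,4):dx=-1,dy=+3->D
  (3,5):dx=+3,dy=+4->C; (3,6):dx=+2,dy=-2->D; (3,7):dx=+9,dy=+12->C; (3,8):dx=+7,dy=+11->C
  (3,9):dx=+6,dy=+9->C; (4,5):dx=+4,dy=+1->C; (4,6):dx=+3,dy=-5->D; (4,7):dx=+10,dy=+9->C
  (4,8):dx=+8,dy=+8->C; (4,9):dx=+7,dy=+6->C; (5,6):dx=-1,dy=-6->C; (5,7):dx=+6,dy=+8->C
  (5,8):dx=+4,dy=+7->C; (5,9):dx=+3,dy=+5->C; (6,7):dx=+7,dy=+14->C; (6,8):dx=+5,dy=+13->C
  (6,9):dx=+4,dy=+11->C; (7,8):dx=-2,dy=-1->C; (7,9):dx=-3,dy=-3->C; (8,9):dx=-1,dy=-2->C
Step 2: C = 33, D = 3, total pairs = 36.
Step 3: tau = (C - D)/(n(n-1)/2) = (33 - 3)/36 = 0.833333.
Step 4: Exact two-sided p-value (enumerate n! = 362880 permutations of y under H0): p = 0.000854.
Step 5: alpha = 0.1. reject H0.

tau_b = 0.8333 (C=33, D=3), p = 0.000854, reject H0.


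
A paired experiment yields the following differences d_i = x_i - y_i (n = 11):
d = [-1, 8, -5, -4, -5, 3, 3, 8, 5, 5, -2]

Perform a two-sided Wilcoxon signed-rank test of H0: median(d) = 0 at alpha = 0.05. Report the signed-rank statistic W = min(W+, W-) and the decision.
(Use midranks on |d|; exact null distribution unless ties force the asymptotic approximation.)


Step 1: Drop any zero differences (none here) and take |d_i|.
|d| = [1, 8, 5, 4, 5, 3, 3, 8, 5, 5, 2]
Step 2: Midrank |d_i| (ties get averaged ranks).
ranks: |1|->1, |8|->10.5, |5|->7.5, |4|->5, |5|->7.5, |3|->3.5, |3|->3.5, |8|->10.5, |5|->7.5, |5|->7.5, |2|->2
Step 3: Attach original signs; sum ranks with positive sign and with negative sign.
W+ = 10.5 + 3.5 + 3.5 + 10.5 + 7.5 + 7.5 = 43
W- = 1 + 7.5 + 5 + 7.5 + 2 = 23
(Check: W+ + W- = 66 should equal n(n+1)/2 = 66.)
Step 4: Test statistic W = min(W+, W-) = 23.
Step 5: Ties in |d|, so use the tie-corrected normal approximation.
        E[W] = n(n+1)/4 = 11*12/4 = 33.
        Tie groups: |d|=3 (t=2), |d|=5 (t=4), |d|=8 (t=2); sum(t^3 - t) = 72.
        Var[W] = n(n+1)(2n+1)/24 - sum(t^3-t)/48 = 3036/24 - 72/48 = 125.
        z = (W - E[W]) / sqrt(Var[W]) = (23 - 33) / 11.1803 = -0.8944.
        Two-sided p = 2*Phi(z) = 0.371093.
Step 6: alpha = 0.05. fail to reject H0.

W+ = 43, W- = 23, W = min = 23, p = 0.371093, fail to reject H0.


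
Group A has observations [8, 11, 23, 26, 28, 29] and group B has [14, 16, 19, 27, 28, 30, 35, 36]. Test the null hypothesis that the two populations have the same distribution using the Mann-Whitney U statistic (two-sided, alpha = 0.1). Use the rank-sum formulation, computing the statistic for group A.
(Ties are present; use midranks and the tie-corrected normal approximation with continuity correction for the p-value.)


Step 1: Combine and sort all 14 observations; assign midranks.
sorted (value, group): (8,X), (11,X), (14,Y), (16,Y), (19,Y), (23,X), (26,X), (27,Y), (28,X), (28,Y), (29,X), (30,Y), (35,Y), (36,Y)
ranks: 8->1, 11->2, 14->3, 16->4, 19->5, 23->6, 26->7, 27->8, 28->9.5, 28->9.5, 29->11, 30->12, 35->13, 36->14
Step 2: Rank sum for X: R1 = 1 + 2 + 6 + 7 + 9.5 + 11 = 36.5.
Step 3: U_X = R1 - n1(n1+1)/2 = 36.5 - 6*7/2 = 36.5 - 21 = 15.5.
       U_Y = n1*n2 - U_X = 48 - 15.5 = 32.5.
Step 4: Ties are present, so use the tie-corrected normal approximation (with continuity correction) for the p-value.
Step 5: p-value = 0.301168; compare to alpha = 0.1. fail to reject H0.

U_X = 15.5, p = 0.301168, fail to reject H0 at alpha = 0.1.


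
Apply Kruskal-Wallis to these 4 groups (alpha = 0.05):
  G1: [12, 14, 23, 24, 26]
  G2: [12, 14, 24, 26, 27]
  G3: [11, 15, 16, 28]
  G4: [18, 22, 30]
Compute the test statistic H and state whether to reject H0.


Step 1: Combine all N = 17 observations and assign midranks.
sorted (value, group, rank): (11,G3,1), (12,G1,2.5), (12,G2,2.5), (14,G1,4.5), (14,G2,4.5), (15,G3,6), (16,G3,7), (18,G4,8), (22,G4,9), (23,G1,10), (24,G1,11.5), (24,G2,11.5), (26,G1,13.5), (26,G2,13.5), (27,G2,15), (28,G3,16), (30,G4,17)
Step 2: Sum ranks within each group.
R_1 = 42 (n_1 = 5)
R_2 = 47 (n_2 = 5)
R_3 = 30 (n_3 = 4)
R_4 = 34 (n_4 = 3)
Step 3: H = 12/(N(N+1)) * sum(R_i^2/n_i) - 3(N+1)
     = 12/(17*18) * (42^2/5 + 47^2/5 + 30^2/4 + 34^2/3) - 3*18
     = 0.039216 * 1404.93 - 54
     = 1.095425.
Step 4: Ties present; correction factor C = 1 - 24/(17^3 - 17) = 0.995098. Corrected H = 1.095425 / 0.995098 = 1.100821.
Step 5: Under H0, H ~ chi^2(3); p-value = 0.776876.
Step 6: alpha = 0.05. fail to reject H0.

H = 1.1008, df = 3, p = 0.776876, fail to reject H0.


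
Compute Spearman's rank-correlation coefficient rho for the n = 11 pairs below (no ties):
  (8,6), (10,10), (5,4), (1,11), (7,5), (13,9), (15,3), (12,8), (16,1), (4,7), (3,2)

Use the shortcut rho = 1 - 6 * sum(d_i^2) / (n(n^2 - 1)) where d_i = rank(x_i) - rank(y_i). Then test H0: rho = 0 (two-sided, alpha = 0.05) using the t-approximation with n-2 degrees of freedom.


Step 1: Rank x and y separately (midranks; no ties here).
rank(x): 8->6, 10->7, 5->4, 1->1, 7->5, 13->9, 15->10, 12->8, 16->11, 4->3, 3->2
rank(y): 6->6, 10->10, 4->4, 11->11, 5->5, 9->9, 3->3, 8->8, 1->1, 7->7, 2->2
Step 2: d_i = R_x(i) - R_y(i); compute d_i^2.
  (6-6)^2=0, (7-10)^2=9, (4-4)^2=0, (1-11)^2=100, (5-5)^2=0, (9-9)^2=0, (10-3)^2=49, (8-8)^2=0, (11-1)^2=100, (3-7)^2=16, (2-2)^2=0
sum(d^2) = 274.
Step 3: rho = 1 - 6*274 / (11*(11^2 - 1)) = 1 - 1644/1320 = -0.245455.
Step 4: Under H0, t = rho * sqrt((n-2)/(1-rho^2)) = -0.7596 ~ t(9).
Step 5: Two-sided p-value from the t-distribution with 9 df = 0.466922.
Step 6: alpha = 0.05. fail to reject H0.

rho = -0.2455, p = 0.466922, fail to reject H0 at alpha = 0.05.


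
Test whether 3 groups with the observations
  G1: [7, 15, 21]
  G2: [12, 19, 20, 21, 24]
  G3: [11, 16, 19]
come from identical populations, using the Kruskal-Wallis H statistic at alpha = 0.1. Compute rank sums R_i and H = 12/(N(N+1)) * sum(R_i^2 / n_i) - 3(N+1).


Step 1: Combine all N = 11 observations and assign midranks.
sorted (value, group, rank): (7,G1,1), (11,G3,2), (12,G2,3), (15,G1,4), (16,G3,5), (19,G2,6.5), (19,G3,6.5), (20,G2,8), (21,G1,9.5), (21,G2,9.5), (24,G2,11)
Step 2: Sum ranks within each group.
R_1 = 14.5 (n_1 = 3)
R_2 = 38 (n_2 = 5)
R_3 = 13.5 (n_3 = 3)
Step 3: H = 12/(N(N+1)) * sum(R_i^2/n_i) - 3(N+1)
     = 12/(11*12) * (14.5^2/3 + 38^2/5 + 13.5^2/3) - 3*12
     = 0.090909 * 419.633 - 36
     = 2.148485.
Step 4: Ties present; correction factor C = 1 - 12/(11^3 - 11) = 0.990909. Corrected H = 2.148485 / 0.990909 = 2.168196.
Step 5: Under H0, H ~ chi^2(2); p-value = 0.338207.
Step 6: alpha = 0.1. fail to reject H0.

H = 2.1682, df = 2, p = 0.338207, fail to reject H0.


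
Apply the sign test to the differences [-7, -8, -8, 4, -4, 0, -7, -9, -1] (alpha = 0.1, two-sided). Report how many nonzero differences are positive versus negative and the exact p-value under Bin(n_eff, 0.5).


Step 1: Discard zero differences. Original n = 9; n_eff = number of nonzero differences = 8.
Nonzero differences (with sign): -7, -8, -8, +4, -4, -7, -9, -1
Step 2: Count signs: positive = 1, negative = 7.
Step 3: Under H0: P(positive) = 0.5, so the number of positives S ~ Bin(8, 0.5).
Step 4: Two-sided exact p-value = sum of Bin(8,0.5) probabilities at or below the observed probability = 0.070312.
Step 5: alpha = 0.1. reject H0.

n_eff = 8, pos = 1, neg = 7, p = 0.070312, reject H0.


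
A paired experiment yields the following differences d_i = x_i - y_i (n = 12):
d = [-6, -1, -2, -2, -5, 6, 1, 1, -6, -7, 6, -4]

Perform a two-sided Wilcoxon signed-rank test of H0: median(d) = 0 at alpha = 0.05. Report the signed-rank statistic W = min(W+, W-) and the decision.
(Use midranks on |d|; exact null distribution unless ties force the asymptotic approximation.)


Step 1: Drop any zero differences (none here) and take |d_i|.
|d| = [6, 1, 2, 2, 5, 6, 1, 1, 6, 7, 6, 4]
Step 2: Midrank |d_i| (ties get averaged ranks).
ranks: |6|->9.5, |1|->2, |2|->4.5, |2|->4.5, |5|->7, |6|->9.5, |1|->2, |1|->2, |6|->9.5, |7|->12, |6|->9.5, |4|->6
Step 3: Attach original signs; sum ranks with positive sign and with negative sign.
W+ = 9.5 + 2 + 2 + 9.5 = 23
W- = 9.5 + 2 + 4.5 + 4.5 + 7 + 9.5 + 12 + 6 = 55
(Check: W+ + W- = 78 should equal n(n+1)/2 = 78.)
Step 4: Test statistic W = min(W+, W-) = 23.
Step 5: Ties in |d|, so use the tie-corrected normal approximation.
        E[W] = n(n+1)/4 = 12*13/4 = 39.
        Tie groups: |d|=1 (t=3), |d|=2 (t=2), |d|=6 (t=4); sum(t^3 - t) = 90.
        Var[W] = n(n+1)(2n+1)/24 - sum(t^3-t)/48 = 3900/24 - 90/48 = 160.625.
        z = (W - E[W]) / sqrt(Var[W]) = (23 - 39) / 12.6738 = -1.2624.
        Two-sided p = 2*Phi(z) = 0.206788.
Step 6: alpha = 0.05. fail to reject H0.

W+ = 23, W- = 55, W = min = 23, p = 0.206788, fail to reject H0.


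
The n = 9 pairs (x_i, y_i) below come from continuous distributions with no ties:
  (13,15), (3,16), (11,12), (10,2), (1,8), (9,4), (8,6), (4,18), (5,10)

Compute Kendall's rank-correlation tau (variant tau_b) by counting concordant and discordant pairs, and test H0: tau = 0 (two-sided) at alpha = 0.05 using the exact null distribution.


Step 1: Enumerate the 36 unordered pairs (i,j) with i<j and classify each by sign(x_j-x_i) * sign(y_j-y_i).
  (1,2):dx=-10,dy=+1->D; (1,3):dx=-2,dy=-3->C; (1,4):dx=-3,dy=-13->C; (1,5):dx=-12,dy=-7->C
  (1,6):dx=-4,dy=-11->C; (1,7):dx=-5,dy=-9->C; (1,8):dx=-9,dy=+3->D; (1,9):dx=-8,dy=-5->C
  (2,3):dx=+8,dy=-4->D; (2,4):dx=+7,dy=-14->D; (2,5):dx=-2,dy=-8->C; (2,6):dx=+6,dy=-12->D
  (2,7):dx=+5,dy=-10->D; (2,8):dx=+1,dy=+2->C; (2,9):dx=+2,dy=-6->D; (3,4):dx=-1,dy=-10->C
  (3,5):dx=-10,dy=-4->C; (3,6):dx=-2,dy=-8->C; (3,7):dx=-3,dy=-6->C; (3,8):dx=-7,dy=+6->D
  (3,9):dx=-6,dy=-2->C; (4,5):dx=-9,dy=+6->D; (4,6):dx=-1,dy=+2->D; (4,7):dx=-2,dy=+4->D
  (4,8):dx=-6,dy=+16->D; (4,9):dx=-5,dy=+8->D; (5,6):dx=+8,dy=-4->D; (5,7):dx=+7,dy=-2->D
  (5,8):dx=+3,dy=+10->C; (5,9):dx=+4,dy=+2->C; (6,7):dx=-1,dy=+2->D; (6,8):dx=-5,dy=+14->D
  (6,9):dx=-4,dy=+6->D; (7,8):dx=-4,dy=+12->D; (7,9):dx=-3,dy=+4->D; (8,9):dx=+1,dy=-8->D
Step 2: C = 15, D = 21, total pairs = 36.
Step 3: tau = (C - D)/(n(n-1)/2) = (15 - 21)/36 = -0.166667.
Step 4: Exact two-sided p-value (enumerate n! = 362880 permutations of y under H0): p = 0.612202.
Step 5: alpha = 0.05. fail to reject H0.

tau_b = -0.1667 (C=15, D=21), p = 0.612202, fail to reject H0.


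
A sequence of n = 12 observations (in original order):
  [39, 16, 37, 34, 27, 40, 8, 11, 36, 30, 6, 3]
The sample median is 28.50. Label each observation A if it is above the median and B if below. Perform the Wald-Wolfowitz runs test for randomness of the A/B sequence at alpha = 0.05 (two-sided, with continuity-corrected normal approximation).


Step 1: Compute median = 28.50; label A = above, B = below.
Labels in order: ABAABABBAABB  (n_A = 6, n_B = 6)
Step 2: Count runs R = 8.
Step 3: Under H0 (random ordering), E[R] = 2*n_A*n_B/(n_A+n_B) + 1 = 2*6*6/12 + 1 = 7.0000.
        Var[R] = 2*n_A*n_B*(2*n_A*n_B - n_A - n_B) / ((n_A+n_B)^2 * (n_A+n_B-1)) = 4320/1584 = 2.7273.
        SD[R] = 1.6514.
Step 4: Continuity-corrected z = (R - 0.5 - E[R]) / SD[R] = (8 - 0.5 - 7.0000) / 1.6514 = 0.3028.
Step 5: Two-sided p-value via normal approximation = 2*(1 - Phi(|z|)) = 0.762069.
Step 6: alpha = 0.05. fail to reject H0.

R = 8, z = 0.3028, p = 0.762069, fail to reject H0.


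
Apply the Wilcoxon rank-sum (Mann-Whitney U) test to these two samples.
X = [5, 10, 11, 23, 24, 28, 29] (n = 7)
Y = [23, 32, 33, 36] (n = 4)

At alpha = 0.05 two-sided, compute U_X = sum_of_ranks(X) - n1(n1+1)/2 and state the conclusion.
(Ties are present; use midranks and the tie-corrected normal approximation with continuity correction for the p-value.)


Step 1: Combine and sort all 11 observations; assign midranks.
sorted (value, group): (5,X), (10,X), (11,X), (23,X), (23,Y), (24,X), (28,X), (29,X), (32,Y), (33,Y), (36,Y)
ranks: 5->1, 10->2, 11->3, 23->4.5, 23->4.5, 24->6, 28->7, 29->8, 32->9, 33->10, 36->11
Step 2: Rank sum for X: R1 = 1 + 2 + 3 + 4.5 + 6 + 7 + 8 = 31.5.
Step 3: U_X = R1 - n1(n1+1)/2 = 31.5 - 7*8/2 = 31.5 - 28 = 3.5.
       U_Y = n1*n2 - U_X = 28 - 3.5 = 24.5.
Step 4: Ties are present, so use the tie-corrected normal approximation (with continuity correction) for the p-value.
Step 5: p-value = 0.058207; compare to alpha = 0.05. fail to reject H0.

U_X = 3.5, p = 0.058207, fail to reject H0 at alpha = 0.05.


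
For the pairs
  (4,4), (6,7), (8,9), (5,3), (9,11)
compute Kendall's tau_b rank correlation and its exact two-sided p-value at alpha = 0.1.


Step 1: Enumerate the 10 unordered pairs (i,j) with i<j and classify each by sign(x_j-x_i) * sign(y_j-y_i).
  (1,2):dx=+2,dy=+3->C; (1,3):dx=+4,dy=+5->C; (1,4):dx=+1,dy=-1->D; (1,5):dx=+5,dy=+7->C
  (2,3):dx=+2,dy=+2->C; (2,4):dx=-1,dy=-4->C; (2,5):dx=+3,dy=+4->C; (3,4):dx=-3,dy=-6->C
  (3,5):dx=+1,dy=+2->C; (4,5):dx=+4,dy=+8->C
Step 2: C = 9, D = 1, total pairs = 10.
Step 3: tau = (C - D)/(n(n-1)/2) = (9 - 1)/10 = 0.800000.
Step 4: Exact two-sided p-value (enumerate n! = 120 permutations of y under H0): p = 0.083333.
Step 5: alpha = 0.1. reject H0.

tau_b = 0.8000 (C=9, D=1), p = 0.083333, reject H0.


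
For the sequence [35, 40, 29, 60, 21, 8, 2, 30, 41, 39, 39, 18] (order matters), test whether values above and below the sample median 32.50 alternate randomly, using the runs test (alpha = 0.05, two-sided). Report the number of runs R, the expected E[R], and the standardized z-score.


Step 1: Compute median = 32.50; label A = above, B = below.
Labels in order: AABABBBBAAAB  (n_A = 6, n_B = 6)
Step 2: Count runs R = 6.
Step 3: Under H0 (random ordering), E[R] = 2*n_A*n_B/(n_A+n_B) + 1 = 2*6*6/12 + 1 = 7.0000.
        Var[R] = 2*n_A*n_B*(2*n_A*n_B - n_A - n_B) / ((n_A+n_B)^2 * (n_A+n_B-1)) = 4320/1584 = 2.7273.
        SD[R] = 1.6514.
Step 4: Continuity-corrected z = (R + 0.5 - E[R]) / SD[R] = (6 + 0.5 - 7.0000) / 1.6514 = -0.3028.
Step 5: Two-sided p-value via normal approximation = 2*(1 - Phi(|z|)) = 0.762069.
Step 6: alpha = 0.05. fail to reject H0.

R = 6, z = -0.3028, p = 0.762069, fail to reject H0.


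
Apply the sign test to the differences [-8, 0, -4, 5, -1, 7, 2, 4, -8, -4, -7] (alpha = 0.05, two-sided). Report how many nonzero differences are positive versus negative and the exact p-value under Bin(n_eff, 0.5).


Step 1: Discard zero differences. Original n = 11; n_eff = number of nonzero differences = 10.
Nonzero differences (with sign): -8, -4, +5, -1, +7, +2, +4, -8, -4, -7
Step 2: Count signs: positive = 4, negative = 6.
Step 3: Under H0: P(positive) = 0.5, so the number of positives S ~ Bin(10, 0.5).
Step 4: Two-sided exact p-value = sum of Bin(10,0.5) probabilities at or below the observed probability = 0.753906.
Step 5: alpha = 0.05. fail to reject H0.

n_eff = 10, pos = 4, neg = 6, p = 0.753906, fail to reject H0.


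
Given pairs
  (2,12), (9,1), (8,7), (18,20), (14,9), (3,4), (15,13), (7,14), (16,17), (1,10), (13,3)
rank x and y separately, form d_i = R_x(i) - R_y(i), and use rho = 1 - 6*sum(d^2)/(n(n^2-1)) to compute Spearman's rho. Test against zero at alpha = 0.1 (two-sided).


Step 1: Rank x and y separately (midranks; no ties here).
rank(x): 2->2, 9->6, 8->5, 18->11, 14->8, 3->3, 15->9, 7->4, 16->10, 1->1, 13->7
rank(y): 12->7, 1->1, 7->4, 20->11, 9->5, 4->3, 13->8, 14->9, 17->10, 10->6, 3->2
Step 2: d_i = R_x(i) - R_y(i); compute d_i^2.
  (2-7)^2=25, (6-1)^2=25, (5-4)^2=1, (11-11)^2=0, (8-5)^2=9, (3-3)^2=0, (9-8)^2=1, (4-9)^2=25, (10-10)^2=0, (1-6)^2=25, (7-2)^2=25
sum(d^2) = 136.
Step 3: rho = 1 - 6*136 / (11*(11^2 - 1)) = 1 - 816/1320 = 0.381818.
Step 4: Under H0, t = rho * sqrt((n-2)/(1-rho^2)) = 1.2394 ~ t(9).
Step 5: Two-sided p-value from the t-distribution with 9 df = 0.246560.
Step 6: alpha = 0.1. fail to reject H0.

rho = 0.3818, p = 0.246560, fail to reject H0 at alpha = 0.1.


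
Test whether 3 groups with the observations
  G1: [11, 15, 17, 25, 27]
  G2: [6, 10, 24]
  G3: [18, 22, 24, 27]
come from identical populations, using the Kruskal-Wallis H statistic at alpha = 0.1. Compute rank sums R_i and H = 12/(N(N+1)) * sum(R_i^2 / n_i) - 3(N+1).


Step 1: Combine all N = 12 observations and assign midranks.
sorted (value, group, rank): (6,G2,1), (10,G2,2), (11,G1,3), (15,G1,4), (17,G1,5), (18,G3,6), (22,G3,7), (24,G2,8.5), (24,G3,8.5), (25,G1,10), (27,G1,11.5), (27,G3,11.5)
Step 2: Sum ranks within each group.
R_1 = 33.5 (n_1 = 5)
R_2 = 11.5 (n_2 = 3)
R_3 = 33 (n_3 = 4)
Step 3: H = 12/(N(N+1)) * sum(R_i^2/n_i) - 3(N+1)
     = 12/(12*13) * (33.5^2/5 + 11.5^2/3 + 33^2/4) - 3*13
     = 0.076923 * 540.783 - 39
     = 2.598718.
Step 4: Ties present; correction factor C = 1 - 12/(12^3 - 12) = 0.993007. Corrected H = 2.598718 / 0.993007 = 2.617019.
Step 5: Under H0, H ~ chi^2(2); p-value = 0.270223.
Step 6: alpha = 0.1. fail to reject H0.

H = 2.6170, df = 2, p = 0.270223, fail to reject H0.


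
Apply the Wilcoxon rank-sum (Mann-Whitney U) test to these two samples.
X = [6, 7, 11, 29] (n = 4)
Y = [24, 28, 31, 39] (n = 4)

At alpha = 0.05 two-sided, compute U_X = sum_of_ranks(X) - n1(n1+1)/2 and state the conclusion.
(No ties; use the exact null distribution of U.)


Step 1: Combine and sort all 8 observations; assign midranks.
sorted (value, group): (6,X), (7,X), (11,X), (24,Y), (28,Y), (29,X), (31,Y), (39,Y)
ranks: 6->1, 7->2, 11->3, 24->4, 28->5, 29->6, 31->7, 39->8
Step 2: Rank sum for X: R1 = 1 + 2 + 3 + 6 = 12.
Step 3: U_X = R1 - n1(n1+1)/2 = 12 - 4*5/2 = 12 - 10 = 2.
       U_Y = n1*n2 - U_X = 16 - 2 = 14.
Step 4: No ties, so the exact null distribution of U (based on enumerating the C(8,4) = 70 equally likely rank assignments) gives the two-sided p-value.
Step 5: p-value = 0.114286; compare to alpha = 0.05. fail to reject H0.

U_X = 2, p = 0.114286, fail to reject H0 at alpha = 0.05.


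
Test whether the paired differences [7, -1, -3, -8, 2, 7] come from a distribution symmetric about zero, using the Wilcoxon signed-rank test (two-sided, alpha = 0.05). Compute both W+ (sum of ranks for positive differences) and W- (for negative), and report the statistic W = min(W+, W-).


Step 1: Drop any zero differences (none here) and take |d_i|.
|d| = [7, 1, 3, 8, 2, 7]
Step 2: Midrank |d_i| (ties get averaged ranks).
ranks: |7|->4.5, |1|->1, |3|->3, |8|->6, |2|->2, |7|->4.5
Step 3: Attach original signs; sum ranks with positive sign and with negative sign.
W+ = 4.5 + 2 + 4.5 = 11
W- = 1 + 3 + 6 = 10
(Check: W+ + W- = 21 should equal n(n+1)/2 = 21.)
Step 4: Test statistic W = min(W+, W-) = 10.
Step 5: Ties in |d|, so use the tie-corrected normal approximation.
        E[W] = n(n+1)/4 = 6*7/4 = 10.5.
        Tie groups: |d|=7 (t=2); sum(t^3 - t) = 6.
        Var[W] = n(n+1)(2n+1)/24 - sum(t^3-t)/48 = 546/24 - 6/48 = 22.625.
        z = (W - E[W]) / sqrt(Var[W]) = (10 - 10.5) / 4.7566 = -0.1051.
        Two-sided p = 2*Phi(z) = 0.916282.
Step 6: alpha = 0.05. fail to reject H0.

W+ = 11, W- = 10, W = min = 10, p = 0.916282, fail to reject H0.


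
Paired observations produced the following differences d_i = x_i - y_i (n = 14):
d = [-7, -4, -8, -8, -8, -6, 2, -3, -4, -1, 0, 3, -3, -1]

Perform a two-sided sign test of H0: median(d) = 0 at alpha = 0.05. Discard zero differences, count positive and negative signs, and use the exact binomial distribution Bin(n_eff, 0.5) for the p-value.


Step 1: Discard zero differences. Original n = 14; n_eff = number of nonzero differences = 13.
Nonzero differences (with sign): -7, -4, -8, -8, -8, -6, +2, -3, -4, -1, +3, -3, -1
Step 2: Count signs: positive = 2, negative = 11.
Step 3: Under H0: P(positive) = 0.5, so the number of positives S ~ Bin(13, 0.5).
Step 4: Two-sided exact p-value = sum of Bin(13,0.5) probabilities at or below the observed probability = 0.022461.
Step 5: alpha = 0.05. reject H0.

n_eff = 13, pos = 2, neg = 11, p = 0.022461, reject H0.


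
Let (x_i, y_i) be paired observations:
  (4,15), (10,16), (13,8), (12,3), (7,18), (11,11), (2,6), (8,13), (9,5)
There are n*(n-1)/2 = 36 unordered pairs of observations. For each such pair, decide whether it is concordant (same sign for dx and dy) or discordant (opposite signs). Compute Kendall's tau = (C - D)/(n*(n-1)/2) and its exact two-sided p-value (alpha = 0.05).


Step 1: Enumerate the 36 unordered pairs (i,j) with i<j and classify each by sign(x_j-x_i) * sign(y_j-y_i).
  (1,2):dx=+6,dy=+1->C; (1,3):dx=+9,dy=-7->D; (1,4):dx=+8,dy=-12->D; (1,5):dx=+3,dy=+3->C
  (1,6):dx=+7,dy=-4->D; (1,7):dx=-2,dy=-9->C; (1,8):dx=+4,dy=-2->D; (1,9):dx=+5,dy=-10->D
  (2,3):dx=+3,dy=-8->D; (2,4):dx=+2,dy=-13->D; (2,5):dx=-3,dy=+2->D; (2,6):dx=+1,dy=-5->D
  (2,7):dx=-8,dy=-10->C; (2,8):dx=-2,dy=-3->C; (2,9):dx=-1,dy=-11->C; (3,4):dx=-1,dy=-5->C
  (3,5):dx=-6,dy=+10->D; (3,6):dx=-2,dy=+3->D; (3,7):dx=-11,dy=-2->C; (3,8):dx=-5,dy=+5->D
  (3,9):dx=-4,dy=-3->C; (4,5):dx=-5,dy=+15->D; (4,6):dx=-1,dy=+8->D; (4,7):dx=-10,dy=+3->D
  (4,8):dx=-4,dy=+10->D; (4,9):dx=-3,dy=+2->D; (5,6):dx=+4,dy=-7->D; (5,7):dx=-5,dy=-12->C
  (5,8):dx=+1,dy=-5->D; (5,9):dx=+2,dy=-13->D; (6,7):dx=-9,dy=-5->C; (6,8):dx=-3,dy=+2->D
  (6,9):dx=-2,dy=-6->C; (7,8):dx=+6,dy=+7->C; (7,9):dx=+7,dy=-1->D; (8,9):dx=+1,dy=-8->D
Step 2: C = 13, D = 23, total pairs = 36.
Step 3: tau = (C - D)/(n(n-1)/2) = (13 - 23)/36 = -0.277778.
Step 4: Exact two-sided p-value (enumerate n! = 362880 permutations of y under H0): p = 0.358488.
Step 5: alpha = 0.05. fail to reject H0.

tau_b = -0.2778 (C=13, D=23), p = 0.358488, fail to reject H0.


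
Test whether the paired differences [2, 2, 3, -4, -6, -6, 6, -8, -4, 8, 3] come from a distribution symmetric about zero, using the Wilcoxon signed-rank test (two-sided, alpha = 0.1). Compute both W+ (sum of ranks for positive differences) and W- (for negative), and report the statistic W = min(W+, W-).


Step 1: Drop any zero differences (none here) and take |d_i|.
|d| = [2, 2, 3, 4, 6, 6, 6, 8, 4, 8, 3]
Step 2: Midrank |d_i| (ties get averaged ranks).
ranks: |2|->1.5, |2|->1.5, |3|->3.5, |4|->5.5, |6|->8, |6|->8, |6|->8, |8|->10.5, |4|->5.5, |8|->10.5, |3|->3.5
Step 3: Attach original signs; sum ranks with positive sign and with negative sign.
W+ = 1.5 + 1.5 + 3.5 + 8 + 10.5 + 3.5 = 28.5
W- = 5.5 + 8 + 8 + 10.5 + 5.5 = 37.5
(Check: W+ + W- = 66 should equal n(n+1)/2 = 66.)
Step 4: Test statistic W = min(W+, W-) = 28.5.
Step 5: Ties in |d|, so use the tie-corrected normal approximation.
        E[W] = n(n+1)/4 = 11*12/4 = 33.
        Tie groups: |d|=2 (t=2), |d|=3 (t=2), |d|=4 (t=2), |d|=6 (t=3), |d|=8 (t=2); sum(t^3 - t) = 48.
        Var[W] = n(n+1)(2n+1)/24 - sum(t^3-t)/48 = 3036/24 - 48/48 = 125.5.
        z = (W - E[W]) / sqrt(Var[W]) = (28.5 - 33) / 11.2027 = -0.4017.
        Two-sided p = 2*Phi(z) = 0.687912.
Step 6: alpha = 0.1. fail to reject H0.

W+ = 28.5, W- = 37.5, W = min = 28.5, p = 0.687912, fail to reject H0.


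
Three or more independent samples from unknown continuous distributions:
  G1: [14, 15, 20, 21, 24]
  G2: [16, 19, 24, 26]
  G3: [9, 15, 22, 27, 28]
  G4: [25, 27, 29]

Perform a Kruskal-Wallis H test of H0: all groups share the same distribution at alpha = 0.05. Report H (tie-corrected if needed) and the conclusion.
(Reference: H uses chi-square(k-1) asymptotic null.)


Step 1: Combine all N = 17 observations and assign midranks.
sorted (value, group, rank): (9,G3,1), (14,G1,2), (15,G1,3.5), (15,G3,3.5), (16,G2,5), (19,G2,6), (20,G1,7), (21,G1,8), (22,G3,9), (24,G1,10.5), (24,G2,10.5), (25,G4,12), (26,G2,13), (27,G3,14.5), (27,G4,14.5), (28,G3,16), (29,G4,17)
Step 2: Sum ranks within each group.
R_1 = 31 (n_1 = 5)
R_2 = 34.5 (n_2 = 4)
R_3 = 44 (n_3 = 5)
R_4 = 43.5 (n_4 = 3)
Step 3: H = 12/(N(N+1)) * sum(R_i^2/n_i) - 3(N+1)
     = 12/(17*18) * (31^2/5 + 34.5^2/4 + 44^2/5 + 43.5^2/3) - 3*18
     = 0.039216 * 1507.71 - 54
     = 5.125980.
Step 4: Ties present; correction factor C = 1 - 18/(17^3 - 17) = 0.996324. Corrected H = 5.125980 / 0.996324 = 5.144895.
Step 5: Under H0, H ~ chi^2(3); p-value = 0.161490.
Step 6: alpha = 0.05. fail to reject H0.

H = 5.1449, df = 3, p = 0.161490, fail to reject H0.


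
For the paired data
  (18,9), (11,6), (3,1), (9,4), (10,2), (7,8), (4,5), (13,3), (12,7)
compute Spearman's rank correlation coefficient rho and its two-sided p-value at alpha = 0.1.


Step 1: Rank x and y separately (midranks; no ties here).
rank(x): 18->9, 11->6, 3->1, 9->4, 10->5, 7->3, 4->2, 13->8, 12->7
rank(y): 9->9, 6->6, 1->1, 4->4, 2->2, 8->8, 5->5, 3->3, 7->7
Step 2: d_i = R_x(i) - R_y(i); compute d_i^2.
  (9-9)^2=0, (6-6)^2=0, (1-1)^2=0, (4-4)^2=0, (5-2)^2=9, (3-8)^2=25, (2-5)^2=9, (8-3)^2=25, (7-7)^2=0
sum(d^2) = 68.
Step 3: rho = 1 - 6*68 / (9*(9^2 - 1)) = 1 - 408/720 = 0.433333.
Step 4: Under H0, t = rho * sqrt((n-2)/(1-rho^2)) = 1.2721 ~ t(7).
Step 5: Two-sided p-value from the t-distribution with 7 df = 0.243952.
Step 6: alpha = 0.1. fail to reject H0.

rho = 0.4333, p = 0.243952, fail to reject H0 at alpha = 0.1.


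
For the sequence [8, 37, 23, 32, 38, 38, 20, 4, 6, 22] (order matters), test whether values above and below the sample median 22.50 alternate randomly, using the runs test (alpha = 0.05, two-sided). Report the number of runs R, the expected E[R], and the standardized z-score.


Step 1: Compute median = 22.50; label A = above, B = below.
Labels in order: BAAAAABBBB  (n_A = 5, n_B = 5)
Step 2: Count runs R = 3.
Step 3: Under H0 (random ordering), E[R] = 2*n_A*n_B/(n_A+n_B) + 1 = 2*5*5/10 + 1 = 6.0000.
        Var[R] = 2*n_A*n_B*(2*n_A*n_B - n_A - n_B) / ((n_A+n_B)^2 * (n_A+n_B-1)) = 2000/900 = 2.2222.
        SD[R] = 1.4907.
Step 4: Continuity-corrected z = (R + 0.5 - E[R]) / SD[R] = (3 + 0.5 - 6.0000) / 1.4907 = -1.6771.
Step 5: Two-sided p-value via normal approximation = 2*(1 - Phi(|z|)) = 0.093533.
Step 6: alpha = 0.05. fail to reject H0.

R = 3, z = -1.6771, p = 0.093533, fail to reject H0.


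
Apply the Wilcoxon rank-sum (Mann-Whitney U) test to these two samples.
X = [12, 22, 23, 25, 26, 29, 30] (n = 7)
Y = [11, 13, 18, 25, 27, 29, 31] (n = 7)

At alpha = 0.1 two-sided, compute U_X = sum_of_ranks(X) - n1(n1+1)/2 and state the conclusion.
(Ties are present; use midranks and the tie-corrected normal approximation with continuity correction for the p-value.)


Step 1: Combine and sort all 14 observations; assign midranks.
sorted (value, group): (11,Y), (12,X), (13,Y), (18,Y), (22,X), (23,X), (25,X), (25,Y), (26,X), (27,Y), (29,X), (29,Y), (30,X), (31,Y)
ranks: 11->1, 12->2, 13->3, 18->4, 22->5, 23->6, 25->7.5, 25->7.5, 26->9, 27->10, 29->11.5, 29->11.5, 30->13, 31->14
Step 2: Rank sum for X: R1 = 2 + 5 + 6 + 7.5 + 9 + 11.5 + 13 = 54.
Step 3: U_X = R1 - n1(n1+1)/2 = 54 - 7*8/2 = 54 - 28 = 26.
       U_Y = n1*n2 - U_X = 49 - 26 = 23.
Step 4: Ties are present, so use the tie-corrected normal approximation (with continuity correction) for the p-value.
Step 5: p-value = 0.898104; compare to alpha = 0.1. fail to reject H0.

U_X = 26, p = 0.898104, fail to reject H0 at alpha = 0.1.
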